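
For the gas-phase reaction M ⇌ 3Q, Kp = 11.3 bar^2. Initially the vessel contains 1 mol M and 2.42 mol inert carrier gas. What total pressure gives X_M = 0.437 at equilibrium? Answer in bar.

Take 1 mol M as basis and let X be its fractional conversion, so ξ = X.
At extent ξ: n_M = 1 − X; n_Q = 3X; n_I = 2.42 (inert).
Summing: n_T = 3.42 + 2X.
Kp = p_Q^3 / (p_M) with p_i = (n_i/n_T)·P.
At X = 0.437: the mole-fraction product g(X) = Π y_i^ν_i = 0.2171. Since Kp = g(X)·P^{2}, P = (Kp/g)^(1/2) = (11.3/0.2171)^(1/2) = 7.22 bar.

P = 7.22 bar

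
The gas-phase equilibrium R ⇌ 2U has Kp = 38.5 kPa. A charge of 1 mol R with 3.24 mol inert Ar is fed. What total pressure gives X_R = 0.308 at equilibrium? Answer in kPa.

P = 319 kPa

Basis: 1 mol R initially; let X = conversion of R. Extent ξ = X.
Moles: n_R = 1 − X; n_U = 2X; n_I = 3.24 (inert).
Summing: n_T = 4.24 + X.
Kp = p_U^2 / (p_R) with p_i = (n_i/n_T)·P.
At X = 0.308: the mole-fraction product g(X) = Π y_i^ν_i = 0.1206. Since Kp = g(X)·P^{1}, P = (Kp/g)^(1/1) = (38.5/0.1206)^(1/1) = 319 kPa.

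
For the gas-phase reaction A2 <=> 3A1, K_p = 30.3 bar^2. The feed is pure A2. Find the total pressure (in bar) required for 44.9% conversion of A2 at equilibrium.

P = 4.96 bar

Let X = conversion of A2 (basis 1 mol A2); extent of reaction ξ = X.
Species balance: n_A2 = 1 − X; n_A1 = 3X.
Total moles n_T = 1 + 2X.
K_p = p_A1^3 / (p_A2) with p_i = (n_i/n_T)·P.
At X = 0.449: the mole-fraction product g(X) = Π y_i^ν_i = 1.231. Since K_p = g(X)·P^{2}, P = (K_p/g)^(1/2) = (30.3/1.231)^(1/2) = 4.96 bar.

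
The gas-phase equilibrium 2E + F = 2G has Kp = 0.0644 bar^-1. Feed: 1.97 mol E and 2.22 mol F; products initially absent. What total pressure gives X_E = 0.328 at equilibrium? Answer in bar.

Take 1.97 mol E as basis and let X be its fractional conversion, so ξ = 0.985X.
Species balance: n_E = 1.97 − 1.97X; n_F = 2.22 − 0.985X; n_G = 1.97X.
n_T = Σnᵢ = 4.19 − 0.985X.
Kp = p_G^2 / (p_E^2 p_F) with p_i = (n_i/n_T)·P.
At X = 0.328: the mole-fraction product g(X) = Π y_i^ν_i = 0.4857. Since Kp = g(X)·P^{-1}, P = (g/Kp)^(1/1) = (0.4857/0.0644)^(1/1) = 7.54 bar.

P = 7.54 bar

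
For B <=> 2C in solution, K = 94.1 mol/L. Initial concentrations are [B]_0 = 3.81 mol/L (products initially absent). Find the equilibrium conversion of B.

Let X = conversion of B; extent ξ = 3.81·X mol/L.
Concentrations: [B] = 3.81 − 3.81X; [C] = 7.62X.
K = [C]^2 / ([B]).
Solving K = 94.1 for X ∈ (0,1): X = 0.876.

X = 0.876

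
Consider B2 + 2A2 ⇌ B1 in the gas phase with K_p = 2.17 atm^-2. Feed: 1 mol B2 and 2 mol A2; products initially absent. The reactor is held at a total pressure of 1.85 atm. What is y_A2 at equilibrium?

Let X = conversion of B2 (basis 1 mol B2); extent of reaction ξ = X.
Moles: n_B2 = 1 − X; n_A2 = 2 − 2X; n_B1 = X.
n_T = Σnᵢ = 3 − 2X.
Mole fractions y_i = n_i/n_T; K_p = p_B1 / (p_B2 p_A2^2) with p_i = y_i·P.
Substituting and setting equal to 2.17 atm^-2 gives a polynomial in X; the root in (0,1) is X = 0.597.
Then n_A2 = 0.806, n_T = 1.81, so y_A2 = 0.446.

y_A2 = 0.446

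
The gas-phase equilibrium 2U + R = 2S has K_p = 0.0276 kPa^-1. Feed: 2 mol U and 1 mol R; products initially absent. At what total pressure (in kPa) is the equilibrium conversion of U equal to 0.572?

P = 367 kPa

Basis: 2 mol U initially; let X = conversion of U. Extent ξ = X.
Species balance: n_U = 2 − 2X; n_R = 1 − X; n_S = 2X.
Summing: n_T = 3 − X.
K_p = p_S^2 / (p_U^2 p_R) with p_i = (n_i/n_T)·P.
At X = 0.572: the mole-fraction product g(X) = Π y_i^ν_i = 10.13. Since K_p = g(X)·P^{-1}, P = (g/K_p)^(1/1) = (10.13/0.0276)^(1/1) = 367 kPa.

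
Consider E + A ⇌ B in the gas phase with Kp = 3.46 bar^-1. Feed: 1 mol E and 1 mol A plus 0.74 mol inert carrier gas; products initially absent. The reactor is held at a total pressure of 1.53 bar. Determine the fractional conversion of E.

X = 0.530

Take 1 mol E as basis and let X be its fractional conversion, so ξ = X.
Moles: n_E = 1 − X; n_A = 1 − X; n_B = X; n_I = 0.74 (inert).
n_T = Σnᵢ = 2.74 − X.
With p_i = (n_i/n_T)P, Kp = p_B / (p_E p_A).
This yields a degree-2 equation in X; solving on (0,1), X = 0.530.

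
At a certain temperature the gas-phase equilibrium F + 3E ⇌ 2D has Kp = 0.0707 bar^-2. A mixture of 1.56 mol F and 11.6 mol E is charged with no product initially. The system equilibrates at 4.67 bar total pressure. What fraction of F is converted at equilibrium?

X = 0.655

Basis: 1.56 mol F initially; let X = conversion of F. Extent ξ = 1.56X.
At extent ξ: n_F = 1.56 − 1.56X; n_E = 11.6 − 4.68X; n_D = 3.12X.
Total moles n_T = 13.2 − 3.12X.
y_i = n_i/n_T, p_i = y_i·P. Kp = p_D^2 / (p_F p_E^3).
Substituting and setting equal to 0.0707 bar^-2 gives a polynomial in X; the root in (0,1) is X = 0.655.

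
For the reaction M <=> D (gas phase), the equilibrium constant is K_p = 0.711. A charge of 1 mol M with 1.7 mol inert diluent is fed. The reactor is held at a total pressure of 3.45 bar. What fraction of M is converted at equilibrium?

Basis: 1 mol M initially; let X = conversion of M. Extent ξ = X.
Species balance: n_M = 1 − X; n_D = X; n_I = 1.7 (inert).
Total moles n_T = 2.7 (Δν = 0, constant).
Mole fractions y_i = n_i/n_T; K_p = p_D / (p_M) with p_i = y_i·P.
Equating to 0.711 and solving on 0 < X < 1: X = 0.416.

X = 0.416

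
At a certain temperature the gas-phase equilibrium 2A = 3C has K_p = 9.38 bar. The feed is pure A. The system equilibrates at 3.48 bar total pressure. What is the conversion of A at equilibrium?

Let X = conversion of A (basis 1 mol A); extent of reaction ξ = 0.5X.
Species balance: n_A = 1 − X; n_C = 1.5X.
Total moles n_T = 1 + 0.5X.
Mole fractions y_i = n_i/n_T; K_p = p_C^3 / (p_A^2) with p_i = y_i·P.
Equating to 9.38 bar and solving on 0 < X < 1: X = 0.573.

X = 0.573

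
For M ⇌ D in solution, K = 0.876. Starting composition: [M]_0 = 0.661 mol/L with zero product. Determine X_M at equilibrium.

Let X = conversion of M; extent ξ = 0.661·X mol/L.
Concentrations: [M] = 0.661 − 0.661X; [D] = 0.661X.
K = [D] / ([M]).
Equating to 0.876: the physical root is X = 0.467.

X = 0.467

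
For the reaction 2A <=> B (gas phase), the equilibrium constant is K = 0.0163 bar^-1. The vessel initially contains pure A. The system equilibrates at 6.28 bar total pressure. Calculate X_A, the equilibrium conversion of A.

X = 0.158

Take 1 mol A as basis and let X be its fractional conversion, so ξ = 0.5X.
Species balance: n_A = 1 − X; n_B = 0.5X.
n_T = Σnᵢ = 1 − 0.5X.
Mole fractions y_i = n_i/n_T; K = p_B / (p_A^2) with p_i = y_i·P.
This yields a degree-2 equation in X; solving on (0,1), X = 0.158.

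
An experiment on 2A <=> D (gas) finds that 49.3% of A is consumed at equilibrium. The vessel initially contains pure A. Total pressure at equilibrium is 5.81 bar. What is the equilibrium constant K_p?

Let X = conversion of A (basis 1 mol A); extent of reaction ξ = 0.5X.
Moles: n_A = 1 − X; n_D = 0.5X.
Total moles n_T = 1 − 0.5X.
At X = 0.493: n_A = 0.507, n_D = 0.246, n_T = 0.754.
p_i = (n_i/n_T)·P. K_p = p_D / (p_A^2) = 0.124 bar^-1.

K_p = 0.124 bar^-1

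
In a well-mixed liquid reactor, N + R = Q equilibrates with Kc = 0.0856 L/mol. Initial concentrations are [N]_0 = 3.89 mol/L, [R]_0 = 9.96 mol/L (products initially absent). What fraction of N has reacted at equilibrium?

X = 0.417

Let X = conversion of N; extent ξ = 3.89·X mol/L.
Concentrations: [N] = 3.89 − 3.89X; [R] = 9.96 − 3.89X; [Q] = 3.89X.
Kc = [Q] / ([N] [R]).
This equals 0.0856 at X = 0.417 (the root in 0 < X < 1).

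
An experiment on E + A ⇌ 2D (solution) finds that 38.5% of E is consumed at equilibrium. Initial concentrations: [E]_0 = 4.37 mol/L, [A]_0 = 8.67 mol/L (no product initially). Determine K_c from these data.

K_c = 0.603

Let X = conversion of E.
Concentrations: [E] = 4.37 − 4.37X; [A] = 8.67 − 4.37X; [D] = 8.74X.
At X = 0.385: [E] = 2.69, [A] = 6.99, [D] = 3.36.
K_c = [D]^2 / ([E] [A]) = 0.603.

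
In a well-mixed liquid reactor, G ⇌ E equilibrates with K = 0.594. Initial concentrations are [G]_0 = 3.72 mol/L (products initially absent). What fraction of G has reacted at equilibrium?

Let X = conversion of G; extent ξ = 3.72·X mol/L.
Concentrations: [G] = 3.72 − 3.72X; [E] = 3.72X.
K = [E] / ([G]).
This equals 0.594 at X = 0.373 (the root in 0 < X < 1).

X = 0.373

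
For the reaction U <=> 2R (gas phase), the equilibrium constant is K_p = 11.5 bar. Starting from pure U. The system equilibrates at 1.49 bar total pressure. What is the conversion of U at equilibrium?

Basis: 1 mol U initially; let X = conversion of U. Extent ξ = X.
Mole table: n_U = 1 − X; n_R = 2X.
Total moles n_T = 1 + X.
With p_i = (n_i/n_T)P, K_p = p_R^2 / (p_U).
This yields a degree-2 equation in X; solving on (0,1), X = 0.812.

X = 0.812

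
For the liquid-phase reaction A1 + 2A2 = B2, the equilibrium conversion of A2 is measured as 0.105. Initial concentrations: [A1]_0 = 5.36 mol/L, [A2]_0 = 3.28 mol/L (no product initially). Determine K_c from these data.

K_c = 0.00385 (mol/L)^-2

Let X = conversion of A2.
Concentrations: [A1] = 5.36 − 1.64X; [A2] = 3.28 − 3.28X; [B2] = 1.64X.
At X = 0.105: [A1] = 5.19, [A2] = 2.94, [B2] = 0.172.
K_c = [B2] / ([A1] [A2]^2) = 0.00385 (mol/L)^-2.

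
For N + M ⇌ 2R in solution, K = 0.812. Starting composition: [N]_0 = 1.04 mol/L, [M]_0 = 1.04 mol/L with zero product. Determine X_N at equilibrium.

Let X = conversion of N; extent ξ = 1.04·X mol/L.
Concentrations: [N] = 1.04 − 1.04X; [M] = 1.04 − 1.04X; [R] = 2.08X.
K = [R]^2 / ([N] [M]).
Setting equal to 0.812 and solving for X on (0,1) gives X = 0.311.

X = 0.311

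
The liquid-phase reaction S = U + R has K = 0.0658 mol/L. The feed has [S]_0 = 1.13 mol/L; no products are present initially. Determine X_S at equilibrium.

X = 0.214

Let X = conversion of S; extent ξ = 1.13·X mol/L.
Concentrations: [S] = 1.13 − 1.13X; [U] = 1.13X; [R] = 1.13X.
K = [U] [R] / ([S]).
Equating to 0.0658 mol/L: the physical root is X = 0.214.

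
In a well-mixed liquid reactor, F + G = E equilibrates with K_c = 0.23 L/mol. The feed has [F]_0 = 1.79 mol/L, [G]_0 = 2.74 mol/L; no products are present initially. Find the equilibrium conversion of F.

Let X = conversion of F; extent ξ = 1.79·X mol/L.
Concentrations: [F] = 1.79 − 1.79X; [G] = 2.74 − 1.79X; [E] = 1.79X.
K_c = [E] / ([F] [G]).
This equals 0.23 at X = 0.331 (the root in 0 < X < 1).

X = 0.331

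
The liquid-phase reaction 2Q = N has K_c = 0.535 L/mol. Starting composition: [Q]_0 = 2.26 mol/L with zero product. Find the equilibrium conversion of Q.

X = 0.531

Let X = conversion of Q; extent ξ = 2.26X/2 mol/L.
Concentrations: [Q] = 2.26 − 2.26X; [N] = 1.13X.
K_c = [N] / ([Q]^2).
Setting equal to 0.535 and solving for X on (0,1) gives X = 0.531.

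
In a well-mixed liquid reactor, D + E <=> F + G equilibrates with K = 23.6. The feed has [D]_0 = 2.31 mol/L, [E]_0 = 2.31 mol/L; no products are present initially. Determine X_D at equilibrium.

Let X = conversion of D; extent ξ = 2.31·X mol/L.
Concentrations: [D] = 2.31 − 2.31X; [E] = 2.31 − 2.31X; [F] = 2.31X; [G] = 2.31X.
K = [F] [G] / ([D] [E]).
Equating to 23.6: the physical root is X = 0.829.

X = 0.829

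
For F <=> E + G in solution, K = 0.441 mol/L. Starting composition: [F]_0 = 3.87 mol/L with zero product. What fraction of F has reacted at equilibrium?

X = 0.285

Let X = conversion of F; extent ξ = 3.87·X mol/L.
Concentrations: [F] = 3.87 − 3.87X; [E] = 3.87X; [G] = 3.87X.
K = [E] [G] / ([F]).
Setting equal to 0.441 and solving for X on (0,1) gives X = 0.285.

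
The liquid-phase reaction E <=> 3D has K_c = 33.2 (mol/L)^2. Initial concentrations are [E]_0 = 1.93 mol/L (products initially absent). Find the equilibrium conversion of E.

X = 0.535

Let X = conversion of E; extent ξ = 1.93·X mol/L.
Concentrations: [E] = 1.93 − 1.93X; [D] = 5.79X.
K_c = [D]^3 / ([E]).
Solving K_c = 33.2 for X ∈ (0,1): X = 0.535.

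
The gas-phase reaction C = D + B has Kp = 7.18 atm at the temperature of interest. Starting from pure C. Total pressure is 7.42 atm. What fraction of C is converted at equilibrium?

Take 1 mol C as basis and let X be its fractional conversion, so ξ = X.
Moles: n_C = 1 − X; n_D = X; n_B = X.
Summing: n_T = 1 + X.
y_i = n_i/n_T, p_i = y_i·P. Kp = p_D p_B / (p_C).
Setting this equal to 7.18 atm and taking the physical root (0 < X < 1) gives X = 0.701.

X = 0.701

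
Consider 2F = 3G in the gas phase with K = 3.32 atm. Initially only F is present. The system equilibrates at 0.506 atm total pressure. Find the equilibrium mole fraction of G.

y_G = 0.748

Take 1 mol F as basis and let X be its fractional conversion, so ξ = 0.5X.
At extent ξ: n_F = 1 − X; n_G = 1.5X.
Summing: n_T = 1 + 0.5X.
y_i = n_i/n_T, p_i = y_i·P. K = p_G^3 / (p_F^2).
Equating to 3.32 atm and solving on 0 < X < 1: X = 0.664.
Then n_G = 0.996, n_T = 1.33, so y_G = 0.748.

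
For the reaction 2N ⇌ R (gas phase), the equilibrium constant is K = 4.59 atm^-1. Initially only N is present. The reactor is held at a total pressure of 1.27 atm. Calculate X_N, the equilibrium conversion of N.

X = 0.797

Let X = conversion of N (basis 1 mol N); extent of reaction ξ = 0.5X.
At extent ξ: n_N = 1 − X; n_R = 0.5X.
n_T = Σnᵢ = 1 − 0.5X.
With p_i = (n_i/n_T)P, K = p_R / (p_N^2).
Equating to 4.59 atm^-1 and solving on 0 < X < 1: X = 0.797.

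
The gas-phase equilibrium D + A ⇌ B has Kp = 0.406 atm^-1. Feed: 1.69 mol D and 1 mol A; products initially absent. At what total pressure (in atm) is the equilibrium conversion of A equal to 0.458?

P = 3.77 atm

Take 1 mol A as basis and let X be its fractional conversion, so ξ = X.
Species balance: n_D = 1.69 − X; n_A = 1 − X; n_B = X.
n_T = Σnᵢ = 2.69 − X.
Kp = p_B / (p_D p_A) with p_i = (n_i/n_T)·P.
At X = 0.458: the mole-fraction product g(X) = Π y_i^ν_i = 1.531. Since Kp = g(X)·P^{-1}, P = (g/Kp)^(1/1) = (1.531/0.406)^(1/1) = 3.77 atm.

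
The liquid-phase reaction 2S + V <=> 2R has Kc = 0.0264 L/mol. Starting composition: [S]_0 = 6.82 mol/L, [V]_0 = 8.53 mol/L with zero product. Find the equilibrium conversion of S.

Let X = conversion of S; extent ξ = 6.82X/2 mol/L.
Concentrations: [S] = 6.82 − 6.82X; [V] = 8.53 − 3.41X; [R] = 6.82X.
Kc = [R]^2 / ([S]^2 [V]).
This equals 0.0264 at X = 0.308 (the root in 0 < X < 1).

X = 0.308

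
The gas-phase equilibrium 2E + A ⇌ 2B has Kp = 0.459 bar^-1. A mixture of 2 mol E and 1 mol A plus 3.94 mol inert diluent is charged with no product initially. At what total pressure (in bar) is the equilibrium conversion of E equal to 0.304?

Take 2 mol E as basis and let X be its fractional conversion, so ξ = X.
At extent ξ: n_E = 2 − 2X; n_A = 1 − X; n_B = 2X; n_I = 3.94 (inert).
n_T = Σnᵢ = 6.94 − X.
Kp = p_B^2 / (p_E^2 p_A) with p_i = (n_i/n_T)·P.
At X = 0.304: the mole-fraction product g(X) = Π y_i^ν_i = 1.819. Since Kp = g(X)·P^{-1}, P = (g/Kp)^(1/1) = (1.819/0.459)^(1/1) = 3.96 bar.

P = 3.96 bar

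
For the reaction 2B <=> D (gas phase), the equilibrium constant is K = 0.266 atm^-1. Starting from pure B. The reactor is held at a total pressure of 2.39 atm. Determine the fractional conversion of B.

X = 0.469

Basis: 1 mol B initially; let X = conversion of B. Extent ξ = 0.5X.
Moles: n_B = 1 − X; n_D = 0.5X.
Total moles n_T = 1 − 0.5X.
y_i = n_i/n_T, p_i = y_i·P. K = p_D / (p_B^2).
Setting this equal to 0.266 atm^-1 and taking the physical root (0 < X < 1) gives X = 0.469.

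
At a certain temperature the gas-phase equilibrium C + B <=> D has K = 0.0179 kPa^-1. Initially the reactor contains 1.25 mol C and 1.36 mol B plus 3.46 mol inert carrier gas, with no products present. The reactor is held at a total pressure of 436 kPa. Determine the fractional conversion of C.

Let X = conversion of C (basis 1.25 mol C); extent of reaction ξ = 1.25X.
Species balance: n_C = 1.25 − 1.25X; n_B = 1.36 − 1.25X; n_D = 1.25X; n_I = 3.46 (inert).
Summing: n_T = 6.07 − 1.25X.
y_i = n_i/n_T, p_i = y_i·P. K = p_D / (p_C p_B).
This yields a degree-2 equation in X; solving on (0,1), X = 0.509.

X = 0.509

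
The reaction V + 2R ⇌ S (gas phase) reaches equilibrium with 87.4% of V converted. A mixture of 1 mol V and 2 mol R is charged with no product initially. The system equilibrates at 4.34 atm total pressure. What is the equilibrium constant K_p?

K_p = 9.09 atm^-2

Let X = conversion of V (basis 1 mol V); extent of reaction ξ = X.
At extent ξ: n_V = 1 − X; n_R = 2 − 2X; n_S = X.
n_T = Σnᵢ = 3 − 2X.
At X = 0.874: n_V = 0.126, n_R = 0.252, n_S = 0.874, n_T = 1.25.
p_i = (n_i/n_T)·P. K_p = p_S / (p_V p_R^2) = 9.09 atm^-2.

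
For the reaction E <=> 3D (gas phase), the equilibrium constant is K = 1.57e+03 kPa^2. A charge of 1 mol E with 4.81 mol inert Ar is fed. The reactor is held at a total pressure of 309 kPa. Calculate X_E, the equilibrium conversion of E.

X = 0.262

Take 1 mol E as basis and let X be its fractional conversion, so ξ = X.
At extent ξ: n_E = 1 − X; n_D = 3X; n_I = 4.81 (inert).
Summing: n_T = 5.81 + 2X.
With p_i = (n_i/n_T)P, K = p_D^3 / (p_E).
Setting this equal to 1.57e+03 kPa^2 and taking the physical root (0 < X < 1) gives X = 0.262.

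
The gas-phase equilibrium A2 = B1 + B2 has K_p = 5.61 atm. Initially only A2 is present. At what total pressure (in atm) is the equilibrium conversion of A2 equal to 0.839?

P = 2.36 atm

Let X = conversion of A2 (basis 1 mol A2); extent of reaction ξ = X.
Species balance: n_A2 = 1 − X; n_B1 = X; n_B2 = X.
n_T = Σnᵢ = 1 + X.
K_p = p_B1 p_B2 / (p_A2) with p_i = (n_i/n_T)·P.
At X = 0.839: the mole-fraction product g(X) = Π y_i^ν_i = 2.377. Since K_p = g(X)·P^{1}, P = (K_p/g)^(1/1) = (5.61/2.377)^(1/1) = 2.36 atm.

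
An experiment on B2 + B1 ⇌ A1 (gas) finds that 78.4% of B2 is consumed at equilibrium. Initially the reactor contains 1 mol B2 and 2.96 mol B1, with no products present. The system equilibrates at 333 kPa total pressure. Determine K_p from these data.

Let X = conversion of B2 (basis 1 mol B2); extent of reaction ξ = X.
At extent ξ: n_B2 = 1 − X; n_B1 = 2.96 − X; n_A1 = X.
n_T = Σnᵢ = 3.96 − X.
At X = 0.784: n_B2 = 0.216, n_B1 = 2.18, n_A1 = 0.784, n_T = 3.18.
p_i = (n_i/n_T)·P. K_p = p_A1 / (p_B2 p_B1) = 0.0159 kPa^-1.

K_p = 0.0159 kPa^-1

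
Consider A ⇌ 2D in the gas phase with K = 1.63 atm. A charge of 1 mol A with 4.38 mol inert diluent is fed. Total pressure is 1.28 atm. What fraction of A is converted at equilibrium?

Basis: 1 mol A initially; let X = conversion of A. Extent ξ = X.
Mole table: n_A = 1 − X; n_D = 2X; n_I = 4.38 (inert).
n_T = Σnᵢ = 5.38 + X.
Mole fractions y_i = n_i/n_T; K = p_D^2 / (p_A) with p_i = y_i·P.
This yields a degree-2 equation in X; solving on (0,1), X = 0.728.

X = 0.728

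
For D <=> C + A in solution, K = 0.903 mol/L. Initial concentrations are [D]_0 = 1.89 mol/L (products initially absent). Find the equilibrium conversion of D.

X = 0.492

Let X = conversion of D; extent ξ = 1.89·X mol/L.
Concentrations: [D] = 1.89 − 1.89X; [C] = 1.89X; [A] = 1.89X.
K = [C] [A] / ([D]).
Solving K = 0.903 for X ∈ (0,1): X = 0.492.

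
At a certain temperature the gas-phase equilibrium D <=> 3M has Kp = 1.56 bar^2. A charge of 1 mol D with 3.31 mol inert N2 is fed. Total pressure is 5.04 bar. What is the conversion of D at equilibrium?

X = 0.335

Let X = conversion of D (basis 1 mol D); extent of reaction ξ = X.
Moles: n_D = 1 − X; n_M = 3X; n_I = 3.31 (inert).
Total moles n_T = 4.31 + 2X.
y_i = n_i/n_T, p_i = y_i·P. Kp = p_M^3 / (p_D).
This yields a degree-3 equation in X; solving on (0,1), X = 0.335.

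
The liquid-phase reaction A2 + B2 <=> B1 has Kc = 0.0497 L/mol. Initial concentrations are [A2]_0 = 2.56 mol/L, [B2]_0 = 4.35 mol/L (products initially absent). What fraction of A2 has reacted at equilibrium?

Let X = conversion of A2; extent ξ = 2.56·X mol/L.
Concentrations: [A2] = 2.56 − 2.56X; [B2] = 4.35 − 2.56X; [B1] = 2.56X.
Kc = [B1] / ([A2] [B2]).
Setting equal to 0.0497 and solving for X on (0,1) gives X = 0.163.

X = 0.163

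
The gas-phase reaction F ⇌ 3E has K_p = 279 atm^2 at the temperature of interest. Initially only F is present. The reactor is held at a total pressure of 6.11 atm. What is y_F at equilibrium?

Let X = conversion of F (basis 1 mol F); extent of reaction ξ = X.
At extent ξ: n_F = 1 − X; n_E = 3X.
Summing: n_T = 1 + 2X.
Mole fractions y_i = n_i/n_T; K_p = p_E^3 / (p_F) with p_i = y_i·P.
Setting this equal to 279 atm^2 and taking the physical root (0 < X < 1) gives X = 0.754.
Then n_F = 0.246, n_T = 2.51, so y_F = 0.098.

y_F = 0.098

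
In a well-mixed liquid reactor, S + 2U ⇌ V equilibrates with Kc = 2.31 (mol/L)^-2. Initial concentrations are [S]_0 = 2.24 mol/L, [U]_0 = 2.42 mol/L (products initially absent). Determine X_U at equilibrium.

X = 0.770

Let X = conversion of U; extent ξ = 2.42X/2 mol/L.
Concentrations: [S] = 2.24 − 1.21X; [U] = 2.42 − 2.42X; [V] = 1.21X.
Kc = [V] / ([S] [U]^2).
This equals 2.31 at X = 0.770 (the root in 0 < X < 1).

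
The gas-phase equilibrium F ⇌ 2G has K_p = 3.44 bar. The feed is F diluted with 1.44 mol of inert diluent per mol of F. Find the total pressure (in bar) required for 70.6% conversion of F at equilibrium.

Basis: 1 mol F initially; let X = conversion of F. Extent ξ = X.
At extent ξ: n_F = 1 − X; n_G = 2X; n_I = 1.44 (inert).
Summing: n_T = 2.44 + X.
K_p = p_G^2 / (p_F) with p_i = (n_i/n_T)·P.
At X = 0.706: the mole-fraction product g(X) = Π y_i^ν_i = 2.156. Since K_p = g(X)·P^{1}, P = (K_p/g)^(1/1) = (3.44/2.156)^(1/1) = 1.6 bar.

P = 1.6 bar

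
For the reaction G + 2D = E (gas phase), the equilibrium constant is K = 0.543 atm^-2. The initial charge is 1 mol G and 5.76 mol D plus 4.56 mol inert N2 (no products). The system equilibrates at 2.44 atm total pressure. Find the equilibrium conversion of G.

Let X = conversion of G (basis 1 mol G); extent of reaction ξ = X.
At extent ξ: n_G = 1 − X; n_D = 5.76 − 2X; n_E = X; n_I = 4.56 (inert).
n_T = Σnᵢ = 11.3 − 2X.
With p_i = (n_i/n_T)P, K = p_E / (p_G p_D^2).
Substituting and setting equal to 0.543 atm^-2 gives a polynomial in X; the root in (0,1) is X = 0.416.

X = 0.416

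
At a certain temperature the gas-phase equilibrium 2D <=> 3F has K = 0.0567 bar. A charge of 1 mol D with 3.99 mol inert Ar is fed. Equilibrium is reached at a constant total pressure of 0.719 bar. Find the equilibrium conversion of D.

X = 0.365

Basis: 1 mol D initially; let X = conversion of D. Extent ξ = 0.5X.
Moles: n_D = 1 − X; n_F = 1.5X; n_I = 3.99 (inert).
Total moles n_T = 4.99 + 0.5X.
y_i = n_i/n_T, p_i = y_i·P. K = p_F^3 / (p_D^2).
Setting this equal to 0.0567 bar and taking the physical root (0 < X < 1) gives X = 0.365.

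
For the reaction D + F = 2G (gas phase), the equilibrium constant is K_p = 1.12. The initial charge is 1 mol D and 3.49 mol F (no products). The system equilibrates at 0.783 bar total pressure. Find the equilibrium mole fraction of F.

y_F = 0.647

Let X = conversion of D (basis 1 mol D); extent of reaction ξ = X.
At extent ξ: n_D = 1 − X; n_F = 3.49 − X; n_G = 2X.
Since Δν = 0, n_T = 4.49 throughout.
y_i = n_i/n_T, p_i = y_i·P. K_p = p_G^2 / (p_D p_F).
Substituting and setting equal to 1.12 gives a polynomial in X; the root in (0,1) is X = 0.583.
Then n_F = 2.91, n_T = 4.49, so y_F = 0.647.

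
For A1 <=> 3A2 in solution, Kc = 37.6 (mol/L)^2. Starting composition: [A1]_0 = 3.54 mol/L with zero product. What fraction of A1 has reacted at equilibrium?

X = 0.404

Let X = conversion of A1; extent ξ = 3.54·X mol/L.
Concentrations: [A1] = 3.54 − 3.54X; [A2] = 10.6X.
Kc = [A2]^3 / ([A1]).
Equating to 37.6 (mol/L)^2: the physical root is X = 0.404.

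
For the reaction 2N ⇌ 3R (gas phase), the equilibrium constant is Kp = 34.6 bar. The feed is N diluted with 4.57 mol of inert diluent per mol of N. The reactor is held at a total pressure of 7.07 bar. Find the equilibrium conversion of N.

Basis: 1 mol N initially; let X = conversion of N. Extent ξ = 0.5X.
Mole table: n_N = 1 − X; n_R = 1.5X; n_I = 4.57 (inert).
Total moles n_T = 5.57 + 0.5X.
Mole fractions y_i = n_i/n_T; Kp = p_R^3 / (p_N^2) with p_i = y_i·P.
This yields a degree-3 equation in X; solving on (0,1), X = 0.770.

X = 0.770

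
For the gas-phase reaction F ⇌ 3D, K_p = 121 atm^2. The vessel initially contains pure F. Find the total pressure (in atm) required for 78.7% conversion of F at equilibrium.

P = 3.6 atm

Let X = conversion of F (basis 1 mol F); extent of reaction ξ = X.
Moles: n_F = 1 − X; n_D = 3X.
Summing: n_T = 1 + 2X.
K_p = p_D^3 / (p_F) with p_i = (n_i/n_T)·P.
At X = 0.787: the mole-fraction product g(X) = Π y_i^ν_i = 9.326. Since K_p = g(X)·P^{2}, P = (K_p/g)^(1/2) = (121/9.326)^(1/2) = 3.6 atm.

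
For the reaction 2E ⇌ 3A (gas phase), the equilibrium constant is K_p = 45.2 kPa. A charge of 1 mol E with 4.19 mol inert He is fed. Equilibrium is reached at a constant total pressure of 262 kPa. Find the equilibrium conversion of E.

Basis: 1 mol E initially; let X = conversion of E. Extent ξ = 0.5X.
At extent ξ: n_E = 1 − X; n_A = 1.5X; n_I = 4.19 (inert).
Total moles n_T = 5.19 + 0.5X.
y_i = n_i/n_T, p_i = y_i·P. K_p = p_A^3 / (p_E^2).
Equating to 45.2 kPa and solving on 0 < X < 1: X = 0.442.

X = 0.442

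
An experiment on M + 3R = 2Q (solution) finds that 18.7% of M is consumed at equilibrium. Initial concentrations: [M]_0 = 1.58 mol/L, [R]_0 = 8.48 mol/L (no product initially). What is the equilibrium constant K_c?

Let X = conversion of M.
Concentrations: [M] = 1.58 − 1.58X; [R] = 8.48 − 4.74X; [Q] = 3.16X.
At X = 0.187: [M] = 1.28, [R] = 7.59, [Q] = 0.591.
K_c = [Q]^2 / ([M] [R]^3) = 0.000621 (mol/L)^-2.

K_c = 0.000621 (mol/L)^-2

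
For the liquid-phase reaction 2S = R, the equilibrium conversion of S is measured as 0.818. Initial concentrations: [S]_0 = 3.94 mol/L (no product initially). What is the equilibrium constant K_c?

K_c = 3.13 L/mol

Let X = conversion of S.
Concentrations: [S] = 3.94 − 3.94X; [R] = 1.97X.
At X = 0.818: [S] = 0.717, [R] = 1.61.
K_c = [R] / ([S]^2) = 3.13 L/mol.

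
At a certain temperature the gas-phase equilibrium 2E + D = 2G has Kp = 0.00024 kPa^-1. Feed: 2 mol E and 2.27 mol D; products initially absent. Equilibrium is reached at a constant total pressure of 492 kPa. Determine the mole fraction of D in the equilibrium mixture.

y_D = 0.509

Let X = conversion of E (basis 2 mol E); extent of reaction ξ = X.
Species balance: n_E = 2 − 2X; n_D = 2.27 − X; n_G = 2X.
Summing: n_T = 4.27 − X.
With p_i = (n_i/n_T)P, Kp = p_G^2 / (p_E^2 p_D).
This yields a degree-3 equation in X; solving on (0,1), X = 0.197.
Then n_D = 2.07, n_T = 4.07, so y_D = 0.509.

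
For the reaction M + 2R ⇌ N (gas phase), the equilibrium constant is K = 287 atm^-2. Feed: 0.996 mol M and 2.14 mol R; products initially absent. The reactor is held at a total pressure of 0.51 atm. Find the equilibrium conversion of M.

Basis: 0.996 mol M initially; let X = conversion of M. Extent ξ = 0.996X.
Mole table: n_M = 0.996 − 0.996X; n_R = 2.14 − 1.99X; n_N = 0.996X.
Summing: n_T = 3.14 − 1.99X.
y_i = n_i/n_T, p_i = y_i·P. K = p_N / (p_M p_R^2).
Substituting and setting equal to 287 atm^-2 gives a polynomial in X; the root in (0,1) is X = 0.866.

X = 0.866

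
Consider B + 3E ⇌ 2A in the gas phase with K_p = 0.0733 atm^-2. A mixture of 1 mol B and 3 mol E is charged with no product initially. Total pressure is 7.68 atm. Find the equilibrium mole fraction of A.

Basis: 1 mol B initially; let X = conversion of B. Extent ξ = X.
Mole table: n_B = 1 − X; n_E = 3 − 3X; n_A = 2X.
Total moles n_T = 4 − 2X.
With p_i = (n_i/n_T)P, K_p = p_A^2 / (p_B p_E^3).
Substituting and setting equal to 0.0733 atm^-2 gives a polynomial in X; the root in (0,1) is X = 0.480.
Then n_A = 0.96, n_T = 3.04, so y_A = 0.316.

y_A = 0.316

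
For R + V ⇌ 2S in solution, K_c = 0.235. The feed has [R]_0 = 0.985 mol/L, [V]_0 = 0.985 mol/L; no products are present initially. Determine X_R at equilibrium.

X = 0.195

Let X = conversion of R; extent ξ = 0.985·X mol/L.
Concentrations: [R] = 0.985 − 0.985X; [V] = 0.985 − 0.985X; [S] = 1.97X.
K_c = [S]^2 / ([R] [V]).
Solving K_c = 0.235 for X ∈ (0,1): X = 0.195.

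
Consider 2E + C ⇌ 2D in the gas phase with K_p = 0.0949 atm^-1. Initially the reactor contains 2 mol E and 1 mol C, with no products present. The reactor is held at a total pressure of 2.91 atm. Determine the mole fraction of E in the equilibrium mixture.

y_E = 0.562

Take 2 mol E as basis and let X be its fractional conversion, so ξ = X.
Moles: n_E = 2 − 2X; n_C = 1 − X; n_D = 2X.
n_T = Σnᵢ = 3 − X.
Mole fractions y_i = n_i/n_T; K_p = p_D^2 / (p_E^2 p_C) with p_i = y_i·P.
Equating to 0.0949 atm^-1 and solving on 0 < X < 1: X = 0.218.
Then n_E = 1.56, n_T = 2.78, so y_E = 0.562.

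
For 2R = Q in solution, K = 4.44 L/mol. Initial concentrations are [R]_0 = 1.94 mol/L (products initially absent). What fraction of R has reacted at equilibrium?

X = 0.786

Let X = conversion of R; extent ξ = 1.94X/2 mol/L.
Concentrations: [R] = 1.94 − 1.94X; [Q] = 0.97X.
K = [Q] / ([R]^2).
Equating to 4.44 L/mol: the physical root is X = 0.786.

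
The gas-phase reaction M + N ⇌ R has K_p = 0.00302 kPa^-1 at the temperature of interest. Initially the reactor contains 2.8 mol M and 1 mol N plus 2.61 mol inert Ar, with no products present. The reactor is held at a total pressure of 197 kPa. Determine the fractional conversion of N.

X = 0.199

Let X = conversion of N (basis 1 mol N); extent of reaction ξ = X.
Moles: n_M = 2.8 − X; n_N = 1 − X; n_R = X; n_I = 2.61 (inert).
Total moles n_T = 6.41 − X.
y_i = n_i/n_T, p_i = y_i·P. K_p = p_R / (p_M p_N).
Substituting and setting equal to 0.00302 kPa^-1 gives a polynomial in X; the root in (0,1) is X = 0.199.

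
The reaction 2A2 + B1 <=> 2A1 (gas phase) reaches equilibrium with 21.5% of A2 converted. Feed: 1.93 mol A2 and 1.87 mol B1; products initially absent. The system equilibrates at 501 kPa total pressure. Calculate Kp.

Take 1.93 mol A2 as basis and let X be its fractional conversion, so ξ = 0.965X.
Mole table: n_A2 = 1.93 − 1.93X; n_B1 = 1.87 − 0.965X; n_A1 = 1.93X.
Summing: n_T = 3.8 − 0.965X.
At X = 0.215: n_A2 = 1.52, n_B1 = 1.66, n_A1 = 0.415, n_T = 3.59.
p_i = (n_i/n_T)·P. Kp = p_A1^2 / (p_A2^2 p_B1) = 0.000324 kPa^-1.

Kp = 0.000324 kPa^-1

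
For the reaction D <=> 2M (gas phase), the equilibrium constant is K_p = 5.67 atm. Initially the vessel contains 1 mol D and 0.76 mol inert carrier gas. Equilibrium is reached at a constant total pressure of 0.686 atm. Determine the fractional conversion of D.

Basis: 1 mol D initially; let X = conversion of D. Extent ξ = X.
Moles: n_D = 1 − X; n_M = 2X; n_I = 0.76 (inert).
Total moles n_T = 1.76 + X.
y_i = n_i/n_T, p_i = y_i·P. K_p = p_M^2 / (p_D).
Substituting and setting equal to 5.67 atm gives a polynomial in X; the root in (0,1) is X = 0.863.

X = 0.863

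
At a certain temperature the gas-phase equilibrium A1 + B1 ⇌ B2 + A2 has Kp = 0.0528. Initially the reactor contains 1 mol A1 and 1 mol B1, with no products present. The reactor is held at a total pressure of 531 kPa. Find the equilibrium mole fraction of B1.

Let X = conversion of A1 (basis 1 mol A1); extent of reaction ξ = X.
At extent ξ: n_A1 = 1 − X; n_B1 = 1 − X; n_B2 = X; n_A2 = X.
Total moles n_T = 2 (Δν = 0, constant).
With p_i = (n_i/n_T)P, Kp = p_B2 p_A2 / (p_A1 p_B1).
Equating to 0.0528 and solving on 0 < X < 1: X = 0.187.
Then n_B1 = 0.813, n_T = 2, so y_B1 = 0.407.

y_B1 = 0.407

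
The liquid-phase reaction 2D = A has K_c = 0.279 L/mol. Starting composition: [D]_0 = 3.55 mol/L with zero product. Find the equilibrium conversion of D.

X = 0.498

Let X = conversion of D; extent ξ = 3.55X/2 mol/L.
Concentrations: [D] = 3.55 − 3.55X; [A] = 1.77X.
K_c = [A] / ([D]^2).
Equating to 0.279 L/mol: the physical root is X = 0.498.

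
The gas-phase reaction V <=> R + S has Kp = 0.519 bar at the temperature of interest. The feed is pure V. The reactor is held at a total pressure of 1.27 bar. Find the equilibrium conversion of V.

Basis: 1 mol V initially; let X = conversion of V. Extent ξ = X.
Moles: n_V = 1 − X; n_R = X; n_S = X.
Total moles n_T = 1 + X.
With p_i = (n_i/n_T)P, Kp = p_R p_S / (p_V).
Substituting and setting equal to 0.519 bar gives a polynomial in X; the root in (0,1) is X = 0.539.

X = 0.539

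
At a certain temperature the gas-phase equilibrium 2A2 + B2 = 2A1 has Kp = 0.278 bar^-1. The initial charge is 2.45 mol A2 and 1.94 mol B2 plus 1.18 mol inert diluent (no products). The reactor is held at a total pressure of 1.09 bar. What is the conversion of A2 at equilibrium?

X = 0.235

Basis: 2.45 mol A2 initially; let X = conversion of A2. Extent ξ = 1.23X.
Mole table: n_A2 = 2.45 − 2.45X; n_B2 = 1.94 − 1.23X; n_A1 = 2.45X; n_I = 1.18 (inert).
n_T = Σnᵢ = 5.57 − 1.23X.
With p_i = (n_i/n_T)P, Kp = p_A1^2 / (p_A2^2 p_B2).
Setting this equal to 0.278 bar^-1 and taking the physical root (0 < X < 1) gives X = 0.235.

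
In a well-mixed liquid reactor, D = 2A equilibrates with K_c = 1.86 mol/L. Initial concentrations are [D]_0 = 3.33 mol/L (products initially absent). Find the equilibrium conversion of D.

Let X = conversion of D; extent ξ = 3.33·X mol/L.
Concentrations: [D] = 3.33 − 3.33X; [A] = 6.66X.
K_c = [A]^2 / ([D]).
Setting equal to 1.86 and solving for X on (0,1) gives X = 0.310.

X = 0.310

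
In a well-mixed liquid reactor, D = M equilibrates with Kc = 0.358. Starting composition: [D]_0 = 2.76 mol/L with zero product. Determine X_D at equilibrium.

X = 0.264

Let X = conversion of D; extent ξ = 2.76·X mol/L.
Concentrations: [D] = 2.76 − 2.76X; [M] = 2.76X.
Kc = [M] / ([D]).
Setting equal to 0.358 and solving for X on (0,1) gives X = 0.264.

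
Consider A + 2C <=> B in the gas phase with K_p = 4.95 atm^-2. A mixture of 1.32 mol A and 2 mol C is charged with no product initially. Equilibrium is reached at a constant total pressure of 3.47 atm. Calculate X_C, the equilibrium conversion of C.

Let X = conversion of C (basis 2 mol C); extent of reaction ξ = X.
Moles: n_A = 1.32 − X; n_C = 2 − 2X; n_B = X.
n_T = Σnᵢ = 3.32 − 2X.
With p_i = (n_i/n_T)P, K_p = p_B / (p_A p_C^2).
Setting this equal to 4.95 atm^-2 and taking the physical root (0 < X < 1) gives X = 0.858.

X = 0.858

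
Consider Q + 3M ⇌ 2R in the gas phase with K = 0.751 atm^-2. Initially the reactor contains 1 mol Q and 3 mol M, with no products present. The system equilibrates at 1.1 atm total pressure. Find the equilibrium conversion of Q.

X = 0.332

Let X = conversion of Q (basis 1 mol Q); extent of reaction ξ = X.
Species balance: n_Q = 1 − X; n_M = 3 − 3X; n_R = 2X.
Total moles n_T = 4 − 2X.
With p_i = (n_i/n_T)P, K = p_R^2 / (p_Q p_M^3).
Setting this equal to 0.751 atm^-2 and taking the physical root (0 < X < 1) gives X = 0.332.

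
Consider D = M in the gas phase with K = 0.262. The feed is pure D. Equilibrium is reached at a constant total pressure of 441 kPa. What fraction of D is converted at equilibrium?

X = 0.208

Basis: 1 mol D initially; let X = conversion of D. Extent ξ = X.
Moles: n_D = 1 − X; n_M = X.
Total moles n_T = 1 (Δν = 0, constant).
Mole fractions y_i = n_i/n_T; K = p_M / (p_D) with p_i = y_i·P.
Equating to 0.262 and solving on 0 < X < 1: X = 0.208.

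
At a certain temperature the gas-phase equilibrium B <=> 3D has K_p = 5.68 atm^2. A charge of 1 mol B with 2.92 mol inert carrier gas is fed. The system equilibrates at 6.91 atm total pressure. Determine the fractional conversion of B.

X = 0.390

Take 1 mol B as basis and let X be its fractional conversion, so ξ = X.
At extent ξ: n_B = 1 − X; n_D = 3X; n_I = 2.92 (inert).
n_T = Σnᵢ = 3.92 + 2X.
y_i = n_i/n_T, p_i = y_i·P. K_p = p_D^3 / (p_B).
This yields a degree-3 equation in X; solving on (0,1), X = 0.390.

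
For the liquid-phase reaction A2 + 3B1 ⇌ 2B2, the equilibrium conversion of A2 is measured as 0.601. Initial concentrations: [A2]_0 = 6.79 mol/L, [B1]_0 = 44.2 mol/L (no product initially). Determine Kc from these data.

Let X = conversion of A2.
Concentrations: [A2] = 6.79 − 6.79X; [B1] = 44.2 − 20.4X; [B2] = 13.6X.
At X = 0.601: [A2] = 2.71, [B1] = 32, [B2] = 8.16.
Kc = [B2]^2 / ([A2] [B1]^3) = 0.000753 (mol/L)^-2.

Kc = 0.000753 (mol/L)^-2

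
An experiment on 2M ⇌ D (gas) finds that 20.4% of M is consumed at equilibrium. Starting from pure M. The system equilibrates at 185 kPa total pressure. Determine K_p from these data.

K_p = 0.000781 kPa^-1

Let X = conversion of M (basis 1 mol M); extent of reaction ξ = 0.5X.
Moles: n_M = 1 − X; n_D = 0.5X.
Total moles n_T = 1 − 0.5X.
At X = 0.204: n_M = 0.796, n_D = 0.102, n_T = 0.898.
p_i = (n_i/n_T)·P. K_p = p_D / (p_M^2) = 0.000781 kPa^-1.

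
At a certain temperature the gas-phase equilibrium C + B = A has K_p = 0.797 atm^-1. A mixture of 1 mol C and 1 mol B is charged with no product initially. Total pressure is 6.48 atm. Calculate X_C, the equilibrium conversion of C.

Take 1 mol C as basis and let X be its fractional conversion, so ξ = X.
Moles: n_C = 1 − X; n_B = 1 − X; n_A = X.
n_T = Σnᵢ = 2 − X.
y_i = n_i/n_T, p_i = y_i·P. K_p = p_A / (p_C p_B).
Equating to 0.797 atm^-1 and solving on 0 < X < 1: X = 0.597.

X = 0.597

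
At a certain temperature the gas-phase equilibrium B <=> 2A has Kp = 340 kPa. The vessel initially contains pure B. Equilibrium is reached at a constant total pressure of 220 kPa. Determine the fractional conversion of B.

Let X = conversion of B (basis 1 mol B); extent of reaction ξ = X.
Species balance: n_B = 1 − X; n_A = 2X.
n_T = Σnᵢ = 1 + X.
Mole fractions y_i = n_i/n_T; Kp = p_A^2 / (p_B) with p_i = y_i·P.
Setting this equal to 340 kPa and taking the physical root (0 < X < 1) gives X = 0.528.

X = 0.528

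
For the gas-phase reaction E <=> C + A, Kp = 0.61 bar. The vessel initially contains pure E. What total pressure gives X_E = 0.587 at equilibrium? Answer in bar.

Let X = conversion of E (basis 1 mol E); extent of reaction ξ = X.
Mole table: n_E = 1 − X; n_C = X; n_A = X.
Total moles n_T = 1 + X.
Kp = p_C p_A / (p_E) with p_i = (n_i/n_T)·P.
At X = 0.587: the mole-fraction product g(X) = Π y_i^ν_i = 0.5257. Since Kp = g(X)·P^{1}, P = (Kp/g)^(1/1) = (0.61/0.5257)^(1/1) = 1.16 bar.

P = 1.16 bar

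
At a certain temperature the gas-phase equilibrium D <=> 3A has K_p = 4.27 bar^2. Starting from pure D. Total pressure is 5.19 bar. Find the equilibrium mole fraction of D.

Let X = conversion of D (basis 1 mol D); extent of reaction ξ = X.
Mole table: n_D = 1 − X; n_A = 3X.
Summing: n_T = 1 + 2X.
With p_i = (n_i/n_T)P, K_p = p_A^3 / (p_D).
Substituting and setting equal to 4.27 bar^2 gives a polynomial in X; the root in (0,1) is X = 0.211.
Then n_D = 0.789, n_T = 1.42, so y_D = 0.555.

y_D = 0.555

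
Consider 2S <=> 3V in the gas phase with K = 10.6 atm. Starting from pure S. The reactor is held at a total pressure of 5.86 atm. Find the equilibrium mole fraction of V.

Let X = conversion of S (basis 1 mol S); extent of reaction ξ = 0.5X.
Moles: n_S = 1 − X; n_V = 1.5X.
n_T = Σnᵢ = 1 + 0.5X.
Mole fractions y_i = n_i/n_T; K = p_V^3 / (p_S^2) with p_i = y_i·P.
Setting this equal to 10.6 atm and taking the physical root (0 < X < 1) gives X = 0.531.
Then n_V = 0.796, n_T = 1.27, so y_V = 0.629.

y_V = 0.629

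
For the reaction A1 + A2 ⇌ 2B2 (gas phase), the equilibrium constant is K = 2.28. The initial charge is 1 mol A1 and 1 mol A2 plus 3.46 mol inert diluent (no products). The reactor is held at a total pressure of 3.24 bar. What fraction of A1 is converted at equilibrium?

X = 0.430

Basis: 1 mol A1 initially; let X = conversion of A1. Extent ξ = X.
Moles: n_A1 = 1 − X; n_A2 = 1 − X; n_B2 = 2X; n_I = 3.46 (inert).
Total moles n_T = 5.46 (Δν = 0, constant).
With p_i = (n_i/n_T)P, K = p_B2^2 / (p_A1 p_A2).
Setting this equal to 2.28 and taking the physical root (0 < X < 1) gives X = 0.430.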